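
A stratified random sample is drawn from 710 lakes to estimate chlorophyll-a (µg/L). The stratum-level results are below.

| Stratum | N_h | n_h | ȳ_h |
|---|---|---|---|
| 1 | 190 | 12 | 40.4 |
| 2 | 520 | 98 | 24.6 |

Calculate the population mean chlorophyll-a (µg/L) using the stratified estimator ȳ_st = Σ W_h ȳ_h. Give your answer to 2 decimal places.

N = Σ N_h = 710. Stratum weights W_h = N_h/N.
ȳ_st = (190·40.4 + 520·24.6) / 710 = 28.8282

ȳ_st ≈ 28.83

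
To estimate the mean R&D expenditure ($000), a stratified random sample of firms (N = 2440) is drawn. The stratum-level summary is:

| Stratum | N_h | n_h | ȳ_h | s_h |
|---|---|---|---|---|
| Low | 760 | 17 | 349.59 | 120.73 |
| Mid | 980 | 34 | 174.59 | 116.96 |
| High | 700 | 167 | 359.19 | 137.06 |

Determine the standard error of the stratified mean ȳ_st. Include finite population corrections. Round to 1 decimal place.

V̂(ȳ_st) = Σ W_h² (1 − n_h/N_h) s_h²/n_h, with W_h = N_h/N and N = 2440:
  stratum Low: (760/2440)²·(1 − 17/760)·120.73²/17 = 81.3213
  stratum Mid: (980/2440)²·(1 − 34/980)·116.96²/34 = 62.6518
  stratum High: (700/2440)²·(1 − 167/700)·137.06²/167 = 7.04937
V̂(ȳ_st) = 151.022
SE(ȳ_st) = √151.022 = 12.2891

SE(ȳ_st) ≈ 12.3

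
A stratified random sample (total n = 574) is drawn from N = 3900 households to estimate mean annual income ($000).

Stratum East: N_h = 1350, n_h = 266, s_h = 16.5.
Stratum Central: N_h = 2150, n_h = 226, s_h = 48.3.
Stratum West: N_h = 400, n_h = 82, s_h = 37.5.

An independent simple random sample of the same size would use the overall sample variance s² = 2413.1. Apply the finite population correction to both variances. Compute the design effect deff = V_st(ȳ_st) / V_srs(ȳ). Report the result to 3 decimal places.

deff ≈ 0.850

V̂(ȳ_st) = Σ W_h² (1 − n_h/N_h) s_h²/n_h, with W_h = N_h/N and N = 3900:
  stratum East: (1350/3900)²·(1 − 266/1350)·16.5²/266 = 0.0984737
  stratum Central: (2150/3900)²·(1 − 226/2150)·48.3²/226 = 2.80737
  stratum West: (400/3900)²·(1 − 82/400)·37.5²/82 = 0.143419
V_st = 3.04927
V_srs = (1 − 574/3900)·2413.1/574 = 3.58526
deff = V_st / V_srs = 3.04927/3.58526 = 0.8505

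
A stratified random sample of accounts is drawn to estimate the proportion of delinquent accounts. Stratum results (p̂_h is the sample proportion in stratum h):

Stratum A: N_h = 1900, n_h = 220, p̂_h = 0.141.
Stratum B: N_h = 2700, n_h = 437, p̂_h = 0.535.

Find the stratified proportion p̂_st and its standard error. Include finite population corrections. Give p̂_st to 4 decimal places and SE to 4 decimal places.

N = 4600; stratum weights W_h = N_h/N.
p̂_st = Σ W_h p̂_h = (1900·0.141 + 2700·0.535)/4600 = 0.37226
V̂(p̂_st) = Σ W_h² (1 − n_h/N_h) p̂_h(1−p̂_h)/(n_h−1):
  stratum A: (1900/4600)²·(1 − 220/1900)·0.141·0.859/219 = 8.34287e-05
  stratum B: (2700/4600)²·(1 − 437/2700)·0.535·0.465/436 = 0.00016476
V̂(p̂_st) = 0.000248189; SE = √V̂ = 0.015754

p̂_st ≈ 0.3723, SE ≈ 0.0158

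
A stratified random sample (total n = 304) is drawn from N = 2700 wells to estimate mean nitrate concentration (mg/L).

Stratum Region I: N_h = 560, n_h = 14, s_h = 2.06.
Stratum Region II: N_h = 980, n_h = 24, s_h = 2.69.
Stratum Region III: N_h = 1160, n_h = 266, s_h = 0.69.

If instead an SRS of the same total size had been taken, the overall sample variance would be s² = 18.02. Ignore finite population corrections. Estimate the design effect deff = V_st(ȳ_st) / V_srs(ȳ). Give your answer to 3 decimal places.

V̂(ȳ_st) = Σ W_h² s_h²/n_h, with W_h = N_h/N and N = 2700:
  stratum Region I: (560/2700)²·2.06²/14 = 0.0130393
  stratum Region II: (980/2700)²·2.69²/24 = 0.0397208
  stratum Region III: (1160/2700)²·0.69²/266 = 0.000330373
V_st = 0.0530905
V_srs = s²/n = 18.02/304 = 0.0592763
deff = V_st / V_srs = 0.0530905/0.0592763 = 0.8956

deff ≈ 0.896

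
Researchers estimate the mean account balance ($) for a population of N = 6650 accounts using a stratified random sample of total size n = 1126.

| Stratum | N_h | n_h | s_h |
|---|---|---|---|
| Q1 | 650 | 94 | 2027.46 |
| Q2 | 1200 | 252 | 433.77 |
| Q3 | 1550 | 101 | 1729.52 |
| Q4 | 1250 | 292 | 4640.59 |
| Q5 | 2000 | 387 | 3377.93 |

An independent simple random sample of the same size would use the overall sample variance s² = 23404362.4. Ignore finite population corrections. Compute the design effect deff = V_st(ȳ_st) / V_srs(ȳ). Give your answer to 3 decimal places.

V̂(ȳ_st) = Σ W_h² s_h²/n_h, with W_h = N_h/N and N = 6650:
  stratum Q1: (650/6650)²·2027.46²/94 = 417.792
  stratum Q2: (1200/6650)²·433.77²/252 = 24.313
  stratum Q3: (1550/6650)²·1729.52²/101 = 1608.98
  stratum Q4: (1250/6650)²·4640.59²/292 = 2605.8
  stratum Q5: (2000/6650)²·3377.93²/387 = 2666.9
V_st = 7323.78
V_srs = s²/n = 23404362.4/1126 = 20785.4
deff = V_st / V_srs = 7323.78/20785.4 = 0.3524

deff ≈ 0.352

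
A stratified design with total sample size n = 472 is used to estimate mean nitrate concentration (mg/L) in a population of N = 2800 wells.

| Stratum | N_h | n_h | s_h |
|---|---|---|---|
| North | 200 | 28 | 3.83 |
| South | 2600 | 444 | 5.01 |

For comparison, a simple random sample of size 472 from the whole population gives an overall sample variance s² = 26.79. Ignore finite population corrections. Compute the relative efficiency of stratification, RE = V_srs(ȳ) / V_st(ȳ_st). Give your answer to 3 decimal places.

V̂(ȳ_st) = Σ W_h² s_h²/n_h, with W_h = N_h/N and N = 2800:
  stratum North: (200/2800)²·3.83²/28 = 0.0026729
  stratum South: (2600/2800)²·5.01²/444 = 0.0487442
V_st = 0.0514171
V_srs = s²/n = 26.79/472 = 0.0567585
Relative efficiency = V_srs / V_st = 0.0567585/0.0514171 = 1.1039

RE ≈ 1.104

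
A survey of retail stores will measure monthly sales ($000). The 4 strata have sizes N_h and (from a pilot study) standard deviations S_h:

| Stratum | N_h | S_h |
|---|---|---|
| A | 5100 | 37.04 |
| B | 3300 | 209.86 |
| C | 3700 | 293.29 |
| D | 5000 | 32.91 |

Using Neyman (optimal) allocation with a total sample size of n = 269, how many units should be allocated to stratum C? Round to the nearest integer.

Neyman allocation: n_h = n · N_h S_h / Σ N_i S_i, with n = 269.
  stratum A: N_h·S_h = 5100·37.04 = 188904.00
  stratum B: N_h·S_h = 3300·209.86 = 692538.00
  stratum C: N_h·S_h = 3700·293.29 = 1085173.00
  stratum D: N_h·S_h = 5000·32.91 = 164550.00
Σ N_h S_h = 2131165.00
n for stratum C = 269·1085173.00/2131165.00 = 136.973 → 137

137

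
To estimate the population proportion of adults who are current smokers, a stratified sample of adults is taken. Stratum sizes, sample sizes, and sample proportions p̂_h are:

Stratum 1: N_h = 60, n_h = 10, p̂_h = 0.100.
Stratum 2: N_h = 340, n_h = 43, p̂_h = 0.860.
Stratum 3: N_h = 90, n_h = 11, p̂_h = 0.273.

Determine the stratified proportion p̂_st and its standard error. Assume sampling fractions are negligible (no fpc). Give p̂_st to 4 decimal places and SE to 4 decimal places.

N = 490; stratum weights W_h = N_h/N.
p̂_st = Σ W_h p̂_h = (60·0.100 + 340·0.860 + 90·0.273)/490 = 0.65912
V̂(p̂_st) = Σ W_h² p̂_h(1−p̂_h)/(n_h−1):
  stratum 1: (60/490)²·0.100·0.900/9 = 0.000149938
  stratum 2: (340/490)²·0.860·0.140/42 = 0.0013802
  stratum 3: (90/490)²·0.273·0.727/10 = 0.000669561
V̂(p̂_st) = 0.0021997; SE = √V̂ = 0.046901

p̂_st ≈ 0.6591, SE ≈ 0.0469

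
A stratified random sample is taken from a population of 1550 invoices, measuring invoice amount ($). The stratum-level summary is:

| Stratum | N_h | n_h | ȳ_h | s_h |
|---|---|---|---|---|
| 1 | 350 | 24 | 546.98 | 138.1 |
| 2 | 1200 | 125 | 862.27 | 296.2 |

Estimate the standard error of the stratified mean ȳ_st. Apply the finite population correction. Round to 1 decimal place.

V̂(ȳ_st) = Σ W_h² (1 − n_h/N_h) s_h²/n_h, with W_h = N_h/N and N = 1550:
  stratum 1: (350/1550)²·(1 − 24/350)·138.1²/24 = 37.7397
  stratum 2: (1200/1550)²·(1 − 125/1200)·296.2²/125 = 376.866
V̂(ȳ_st) = 414.605
SE(ȳ_st) = √414.605 = 20.3619

SE(ȳ_st) ≈ 20.4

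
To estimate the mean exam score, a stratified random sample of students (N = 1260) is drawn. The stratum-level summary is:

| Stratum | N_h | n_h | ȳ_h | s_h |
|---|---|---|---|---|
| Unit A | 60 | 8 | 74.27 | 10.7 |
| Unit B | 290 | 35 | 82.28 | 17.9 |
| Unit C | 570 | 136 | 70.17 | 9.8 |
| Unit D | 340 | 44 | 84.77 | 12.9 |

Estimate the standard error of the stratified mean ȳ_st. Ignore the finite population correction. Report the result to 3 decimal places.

V̂(ȳ_st) = Σ W_h² s_h²/n_h, with W_h = N_h/N and N = 1260:
  stratum Unit A: (60/1260)²·10.7²/8 = 0.0324518
  stratum Unit B: (290/1260)²·17.9²/35 = 0.484945
  stratum Unit C: (570/1260)²·9.8²/136 = 0.144518
  stratum Unit D: (340/1260)²·12.9²/44 = 0.275387
V̂(ȳ_st) = 0.937302
SE(ȳ_st) = √0.937302 = 0.968144

SE(ȳ_st) ≈ 0.968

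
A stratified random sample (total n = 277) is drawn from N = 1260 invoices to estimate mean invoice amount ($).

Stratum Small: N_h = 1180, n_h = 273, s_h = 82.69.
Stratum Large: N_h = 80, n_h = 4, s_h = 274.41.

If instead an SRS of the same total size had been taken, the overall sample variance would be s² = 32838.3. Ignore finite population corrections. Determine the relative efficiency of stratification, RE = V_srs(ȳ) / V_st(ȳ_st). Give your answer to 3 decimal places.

RE ≈ 1.211

V̂(ȳ_st) = Σ W_h² s_h²/n_h, with W_h = N_h/N and N = 1260:
  stratum Small: (1180/1260)²·82.69²/273 = 21.9668
  stratum Large: (80/1260)²·274.41²/4 = 75.889
V_st = 97.8558
V_srs = s²/n = 32838.3/277 = 118.55
Relative efficiency = V_srs / V_st = 118.55/97.8558 = 1.2115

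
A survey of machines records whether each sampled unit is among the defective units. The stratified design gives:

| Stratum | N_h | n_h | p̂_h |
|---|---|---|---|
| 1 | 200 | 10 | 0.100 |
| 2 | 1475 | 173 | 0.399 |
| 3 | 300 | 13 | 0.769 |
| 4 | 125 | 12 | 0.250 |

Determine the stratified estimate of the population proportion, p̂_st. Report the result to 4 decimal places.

p̂_st ≈ 0.4145

N = 2100; stratum weights W_h = N_h/N.
p̂_st = Σ W_h p̂_h = (200·0.100 + 1475·0.399 + 300·0.769 + 125·0.250)/2100 = 0.41451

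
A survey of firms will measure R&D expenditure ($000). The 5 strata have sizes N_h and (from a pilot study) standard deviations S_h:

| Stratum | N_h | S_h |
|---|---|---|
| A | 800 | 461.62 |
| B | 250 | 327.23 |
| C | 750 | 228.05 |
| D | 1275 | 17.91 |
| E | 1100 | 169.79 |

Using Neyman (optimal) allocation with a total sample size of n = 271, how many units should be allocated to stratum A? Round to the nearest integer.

120

Neyman allocation: n_h = n · N_h S_h / Σ N_i S_i, with n = 271.
  stratum A: N_h·S_h = 800·461.62 = 369296.00
  stratum B: N_h·S_h = 250·327.23 = 81807.50
  stratum C: N_h·S_h = 750·228.05 = 171037.50
  stratum D: N_h·S_h = 1275·17.91 = 22835.25
  stratum E: N_h·S_h = 1100·169.79 = 186769.00
Σ N_h S_h = 831745.25
n for stratum A = 271·369296.00/831745.25 = 120.324 → 120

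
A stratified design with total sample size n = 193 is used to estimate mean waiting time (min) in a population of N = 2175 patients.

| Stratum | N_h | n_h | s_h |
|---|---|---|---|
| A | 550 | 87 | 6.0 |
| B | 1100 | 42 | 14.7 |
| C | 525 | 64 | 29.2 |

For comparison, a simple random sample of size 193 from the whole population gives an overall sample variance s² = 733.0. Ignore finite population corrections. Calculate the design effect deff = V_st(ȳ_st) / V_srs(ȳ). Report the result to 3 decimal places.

deff ≈ 0.558

V̂(ȳ_st) = Σ W_h² s_h²/n_h, with W_h = N_h/N and N = 2175:
  stratum A: (550/2175)²·6.0²/87 = 0.02646
  stratum B: (1100/2175)²·14.7²/42 = 1.31599
  stratum C: (525/2175)²·29.2²/64 = 0.776222
V_st = 2.11867
V_srs = s²/n = 733.0/193 = 3.79793
deff = V_st / V_srs = 2.11867/3.79793 = 0.5578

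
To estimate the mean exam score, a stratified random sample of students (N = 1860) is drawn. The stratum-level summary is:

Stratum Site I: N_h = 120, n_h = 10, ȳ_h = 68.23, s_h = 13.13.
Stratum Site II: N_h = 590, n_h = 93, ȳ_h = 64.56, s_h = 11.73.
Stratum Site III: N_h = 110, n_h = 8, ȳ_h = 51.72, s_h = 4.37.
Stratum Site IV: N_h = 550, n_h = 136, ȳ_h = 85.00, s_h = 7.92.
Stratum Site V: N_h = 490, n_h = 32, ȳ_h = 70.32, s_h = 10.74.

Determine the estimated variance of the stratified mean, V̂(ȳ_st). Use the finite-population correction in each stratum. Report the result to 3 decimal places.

V̂(ȳ_st) ≈ 0.463

V̂(ȳ_st) = Σ W_h² (1 − n_h/N_h) s_h²/n_h, with W_h = N_h/N and N = 1860:
  stratum Site I: (120/1860)²·(1 − 10/120)·13.13²/10 = 0.0657775
  stratum Site II: (590/1860)²·(1 − 93/590)·11.73²/93 = 0.125399
  stratum Site III: (110/1860)²·(1 − 8/110)·4.37²/8 = 0.00774176
  stratum Site IV: (550/1860)²·(1 − 136/550)·7.92²/136 = 0.0303563
  stratum Site V: (490/1860)²·(1 − 32/490)·10.74²/32 = 0.233827
V̂(ȳ_st) = 0.463102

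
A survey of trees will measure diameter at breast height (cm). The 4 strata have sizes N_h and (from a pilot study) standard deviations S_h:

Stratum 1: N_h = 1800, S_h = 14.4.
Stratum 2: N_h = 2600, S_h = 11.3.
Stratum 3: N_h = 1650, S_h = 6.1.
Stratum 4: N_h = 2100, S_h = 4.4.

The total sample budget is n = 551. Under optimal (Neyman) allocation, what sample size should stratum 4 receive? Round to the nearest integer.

Neyman allocation: n_h = n · N_h S_h / Σ N_i S_i, with n = 551.
  stratum 1: N_h·S_h = 1800·14.4 = 25920.00
  stratum 2: N_h·S_h = 2600·11.3 = 29380.00
  stratum 3: N_h·S_h = 1650·6.1 = 10065.00
  stratum 4: N_h·S_h = 2100·4.4 = 9240.00
Σ N_h S_h = 74605.00
n for stratum 4 = 551·9240.00/74605.00 = 68.243 → 68

68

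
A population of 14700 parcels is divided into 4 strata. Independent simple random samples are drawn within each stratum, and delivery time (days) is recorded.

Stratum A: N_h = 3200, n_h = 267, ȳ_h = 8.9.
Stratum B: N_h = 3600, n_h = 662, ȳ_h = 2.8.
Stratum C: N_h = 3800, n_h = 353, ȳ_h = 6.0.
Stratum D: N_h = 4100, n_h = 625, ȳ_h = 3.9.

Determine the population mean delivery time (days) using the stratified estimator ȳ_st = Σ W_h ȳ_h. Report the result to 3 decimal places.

N = Σ N_h = 14700. Stratum weights W_h = N_h/N.
ȳ_st = (3200·8.9 + 3600·2.8 + 3800·6.0 + 4100·3.9) / 14700 = 5.26190

ȳ_st ≈ 5.262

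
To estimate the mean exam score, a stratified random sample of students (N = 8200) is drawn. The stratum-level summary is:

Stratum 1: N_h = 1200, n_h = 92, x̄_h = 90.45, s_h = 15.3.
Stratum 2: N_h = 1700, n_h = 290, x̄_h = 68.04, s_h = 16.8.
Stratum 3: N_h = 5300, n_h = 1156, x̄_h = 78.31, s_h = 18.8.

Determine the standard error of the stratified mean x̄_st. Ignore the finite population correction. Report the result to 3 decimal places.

SE(x̄_st) ≈ 0.473

V̂(x̄_st) = Σ W_h² s_h²/n_h, with W_h = N_h/N and N = 8200:
  stratum 1: (1200/8200)²·15.3²/92 = 0.0544916
  stratum 2: (1700/8200)²·16.8²/290 = 0.0418303
  stratum 3: (5300/8200)²·18.8²/1156 = 0.127727
V̂(x̄_st) = 0.224049
SE(x̄_st) = √0.224049 = 0.473338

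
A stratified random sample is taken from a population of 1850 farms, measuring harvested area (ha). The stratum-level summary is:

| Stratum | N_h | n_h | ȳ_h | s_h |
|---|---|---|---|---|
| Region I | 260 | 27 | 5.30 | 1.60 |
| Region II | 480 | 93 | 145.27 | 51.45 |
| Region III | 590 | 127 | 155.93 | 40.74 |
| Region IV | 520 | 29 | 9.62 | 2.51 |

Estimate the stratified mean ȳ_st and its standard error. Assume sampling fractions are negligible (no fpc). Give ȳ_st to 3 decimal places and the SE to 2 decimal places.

ȳ_st ≈ 90.870, SE ≈ 1.81

ȳ_st = Σ W_h ȳ_h = (260·5.30 + 480·145.27 + 590·155.93 + 520·9.62)/1850 = 90.86957
V̂(ȳ_st) = Σ W_h² s_h²/n_h, with W_h = N_h/N and N = 1850:
  stratum Region I: (260/1850)²·1.60²/27 = 0.00187275
  stratum Region II: (480/1850)²·51.45²/93 = 1.91614
  stratum Region III: (590/1850)²·40.74²/127 = 1.32923
  stratum Region IV: (520/1850)²·2.51²/29 = 0.0171638
V̂(ȳ_st) = 3.2644
SE(ȳ_st) = √3.2644 = 1.80677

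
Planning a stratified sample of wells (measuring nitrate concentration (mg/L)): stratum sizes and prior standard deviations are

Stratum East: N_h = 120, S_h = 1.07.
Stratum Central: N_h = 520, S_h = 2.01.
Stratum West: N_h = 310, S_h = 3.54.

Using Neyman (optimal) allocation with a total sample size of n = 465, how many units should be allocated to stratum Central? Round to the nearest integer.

Neyman allocation: n_h = n · N_h S_h / Σ N_i S_i, with n = 465.
  stratum East: N_h·S_h = 120·1.07 = 128.40
  stratum Central: N_h·S_h = 520·2.01 = 1045.20
  stratum West: N_h·S_h = 310·3.54 = 1097.40
Σ N_h S_h = 2271.00
n for stratum Central = 465·1045.20/2271.00 = 214.011 → 214

214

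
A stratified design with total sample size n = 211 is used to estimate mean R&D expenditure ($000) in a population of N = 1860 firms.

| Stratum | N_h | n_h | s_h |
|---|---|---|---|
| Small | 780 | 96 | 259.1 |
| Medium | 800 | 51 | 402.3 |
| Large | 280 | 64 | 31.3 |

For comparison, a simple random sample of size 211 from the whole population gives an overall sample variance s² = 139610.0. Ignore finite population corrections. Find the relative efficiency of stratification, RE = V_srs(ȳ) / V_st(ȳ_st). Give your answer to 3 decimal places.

V̂(ȳ_st) = Σ W_h² s_h²/n_h, with W_h = N_h/N and N = 1860:
  stratum Small: (780/1860)²·259.1²/96 = 122.978
  stratum Medium: (800/1860)²·402.3²/51 = 587.062
  stratum Large: (280/1860)²·31.3²/64 = 0.346896
V_st = 710.387
V_srs = s²/n = 139610.0/211 = 661.659
Relative efficiency = V_srs / V_st = 661.659/710.387 = 0.9314

RE ≈ 0.931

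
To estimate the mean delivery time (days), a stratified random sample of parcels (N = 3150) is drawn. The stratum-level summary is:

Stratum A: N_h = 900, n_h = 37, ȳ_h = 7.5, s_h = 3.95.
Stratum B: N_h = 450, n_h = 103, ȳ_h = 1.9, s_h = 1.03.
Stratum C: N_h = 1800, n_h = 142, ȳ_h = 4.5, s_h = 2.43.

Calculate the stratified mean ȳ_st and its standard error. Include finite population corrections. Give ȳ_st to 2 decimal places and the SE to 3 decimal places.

ȳ_st ≈ 4.99, SE ≈ 0.214

ȳ_st = Σ W_h ȳ_h = (900·7.5 + 450·1.9 + 1800·4.5)/3150 = 4.98571
V̂(ȳ_st) = Σ W_h² (1 − n_h/N_h) s_h²/n_h, with W_h = N_h/N and N = 3150:
  stratum A: (900/3150)²·(1 − 37/900)·3.95²/37 = 0.0330084
  stratum B: (450/3150)²·(1 − 103/450)·1.03²/103 = 0.000162091
  stratum C: (1800/3150)²·(1 − 142/1800)·2.43²/142 = 0.0125072
V̂(ȳ_st) = 0.0456777
SE(ȳ_st) = √0.0456777 = 0.213723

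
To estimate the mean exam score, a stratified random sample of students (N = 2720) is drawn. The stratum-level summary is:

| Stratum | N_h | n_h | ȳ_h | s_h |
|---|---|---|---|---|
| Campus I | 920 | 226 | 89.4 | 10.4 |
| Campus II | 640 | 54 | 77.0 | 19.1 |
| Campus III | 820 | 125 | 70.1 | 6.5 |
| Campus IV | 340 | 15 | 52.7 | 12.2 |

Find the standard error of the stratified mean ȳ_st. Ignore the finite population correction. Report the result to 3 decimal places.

V̂(ȳ_st) = Σ W_h² s_h²/n_h, with W_h = N_h/N and N = 2720:
  stratum Campus I: (920/2720)²·10.4²/226 = 0.0547515
  stratum Campus II: (640/2720)²·19.1²/54 = 0.37402
  stratum Campus III: (820/2720)²·6.5²/125 = 0.030719
  stratum Campus IV: (340/2720)²·12.2²/15 = 0.155042
V̂(ȳ_st) = 0.614532
SE(ȳ_st) = √0.614532 = 0.783921

SE(ȳ_st) ≈ 0.784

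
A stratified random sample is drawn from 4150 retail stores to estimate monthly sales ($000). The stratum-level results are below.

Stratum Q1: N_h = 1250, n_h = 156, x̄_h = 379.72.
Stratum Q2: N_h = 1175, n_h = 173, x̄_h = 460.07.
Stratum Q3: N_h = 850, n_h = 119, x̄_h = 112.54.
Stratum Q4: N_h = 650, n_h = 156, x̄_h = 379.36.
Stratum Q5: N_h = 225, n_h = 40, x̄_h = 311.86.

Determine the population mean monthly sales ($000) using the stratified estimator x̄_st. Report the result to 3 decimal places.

x̄_st ≈ 344.011

N = Σ N_h = 4150. Stratum weights W_h = N_h/N.
x̄_st = (1250·379.72 + 1175·460.07 + 850·112.54 + 650·379.36 + 225·311.86) / 4150 = 344.01054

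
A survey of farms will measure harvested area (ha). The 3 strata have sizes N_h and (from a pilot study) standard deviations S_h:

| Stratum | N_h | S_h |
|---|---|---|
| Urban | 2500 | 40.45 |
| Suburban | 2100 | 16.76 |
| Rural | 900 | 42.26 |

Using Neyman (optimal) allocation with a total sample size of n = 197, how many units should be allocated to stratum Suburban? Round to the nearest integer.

40

Neyman allocation: n_h = n · N_h S_h / Σ N_i S_i, with n = 197.
  stratum Urban: N_h·S_h = 2500·40.45 = 101125.00
  stratum Suburban: N_h·S_h = 2100·16.76 = 35196.00
  stratum Rural: N_h·S_h = 900·42.26 = 38034.00
Σ N_h S_h = 174355.00
n for stratum Suburban = 197·35196.00/174355.00 = 39.767 → 40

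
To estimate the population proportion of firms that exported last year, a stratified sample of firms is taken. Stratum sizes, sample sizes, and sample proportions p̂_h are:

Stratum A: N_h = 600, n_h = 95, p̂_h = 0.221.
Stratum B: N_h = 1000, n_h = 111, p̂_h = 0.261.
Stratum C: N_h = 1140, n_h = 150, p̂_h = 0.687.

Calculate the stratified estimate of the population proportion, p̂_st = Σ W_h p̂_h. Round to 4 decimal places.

N = 2740; stratum weights W_h = N_h/N.
p̂_st = Σ W_h p̂_h = (600·0.221 + 1000·0.261 + 1140·0.687)/2740 = 0.42948

p̂_st ≈ 0.4295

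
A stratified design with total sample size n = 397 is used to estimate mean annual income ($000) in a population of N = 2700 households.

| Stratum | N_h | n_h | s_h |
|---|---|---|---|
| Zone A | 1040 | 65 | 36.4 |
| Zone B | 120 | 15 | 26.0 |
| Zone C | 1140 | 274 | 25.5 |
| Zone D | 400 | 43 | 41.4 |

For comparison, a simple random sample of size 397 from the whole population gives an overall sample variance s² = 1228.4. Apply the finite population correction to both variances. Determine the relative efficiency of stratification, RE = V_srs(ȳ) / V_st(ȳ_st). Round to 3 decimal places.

V̂(ȳ_st) = Σ W_h² (1 − n_h/N_h) s_h²/n_h, with W_h = N_h/N and N = 2700:
  stratum Zone A: (1040/2700)²·(1 − 65/1040)·36.4²/65 = 2.83531
  stratum Zone B: (120/2700)²·(1 − 15/120)·26.0²/15 = 0.077893
  stratum Zone C: (1140/2700)²·(1 − 274/1140)·25.5²/274 = 0.321385
  stratum Zone D: (400/2700)²·(1 − 43/400)·41.4²/43 = 0.780788
V_st = 4.01537
V_srs = (1 − 397/2700)·1228.4/397 = 2.63924
Relative efficiency = V_srs / V_st = 2.63924/4.01537 = 0.6573

RE ≈ 0.657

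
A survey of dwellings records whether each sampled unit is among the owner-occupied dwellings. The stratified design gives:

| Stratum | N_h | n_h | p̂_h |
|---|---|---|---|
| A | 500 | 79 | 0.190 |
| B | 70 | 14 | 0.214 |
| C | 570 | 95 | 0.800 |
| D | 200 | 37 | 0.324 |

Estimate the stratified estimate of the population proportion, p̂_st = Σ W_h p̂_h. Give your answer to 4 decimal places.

p̂_st ≈ 0.4707

N = 1340; stratum weights W_h = N_h/N.
p̂_st = Σ W_h p̂_h = (500·0.190 + 70·0.214 + 570·0.800 + 200·0.324)/1340 = 0.47073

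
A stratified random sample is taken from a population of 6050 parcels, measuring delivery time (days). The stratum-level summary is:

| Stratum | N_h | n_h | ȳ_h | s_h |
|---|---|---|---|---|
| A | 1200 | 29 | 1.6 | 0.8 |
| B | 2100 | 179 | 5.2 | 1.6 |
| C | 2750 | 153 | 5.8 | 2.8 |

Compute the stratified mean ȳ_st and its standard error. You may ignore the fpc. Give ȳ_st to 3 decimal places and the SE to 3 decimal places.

ȳ_st ≈ 4.759, SE ≈ 0.115

ȳ_st = Σ W_h ȳ_h = (1200·1.6 + 2100·5.2 + 2750·5.8)/6050 = 4.75868
V̂(ȳ_st) = Σ W_h² s_h²/n_h, with W_h = N_h/N and N = 6050:
  stratum A: (1200/6050)²·0.8²/29 = 0.000868228
  stratum B: (2100/6050)²·1.6²/179 = 0.00172312
  stratum C: (2750/6050)²·2.8²/153 = 0.0105872
V̂(ȳ_st) = 0.0131785
SE(ȳ_st) = √0.0131785 = 0.114798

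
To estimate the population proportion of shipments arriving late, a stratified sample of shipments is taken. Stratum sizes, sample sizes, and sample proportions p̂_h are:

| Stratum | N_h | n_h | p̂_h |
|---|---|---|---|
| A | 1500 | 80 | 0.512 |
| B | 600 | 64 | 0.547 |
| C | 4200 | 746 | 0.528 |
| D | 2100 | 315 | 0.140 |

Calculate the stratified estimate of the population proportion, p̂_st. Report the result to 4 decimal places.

N = 8400; stratum weights W_h = N_h/N.
p̂_st = Σ W_h p̂_h = (1500·0.512 + 600·0.547 + 4200·0.528 + 2100·0.140)/8400 = 0.42950

p̂_st ≈ 0.4295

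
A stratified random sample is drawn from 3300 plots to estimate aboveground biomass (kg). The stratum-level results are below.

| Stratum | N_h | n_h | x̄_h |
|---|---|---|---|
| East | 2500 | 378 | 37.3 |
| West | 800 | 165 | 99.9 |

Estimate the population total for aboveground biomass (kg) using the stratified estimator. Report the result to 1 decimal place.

τ̂_st ≈ 173170.0

τ̂_st = Σ N_h x̄_h = 2500·37.3 + 800·99.9 = 173170.0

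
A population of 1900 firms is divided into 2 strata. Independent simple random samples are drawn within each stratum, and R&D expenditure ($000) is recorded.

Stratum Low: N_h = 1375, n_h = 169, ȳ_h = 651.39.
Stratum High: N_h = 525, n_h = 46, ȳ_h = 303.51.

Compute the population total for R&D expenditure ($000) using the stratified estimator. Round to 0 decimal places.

τ̂_st = Σ N_h ȳ_h = 1375·651.39 + 525·303.51 = 1055004

τ̂_st ≈ 1055004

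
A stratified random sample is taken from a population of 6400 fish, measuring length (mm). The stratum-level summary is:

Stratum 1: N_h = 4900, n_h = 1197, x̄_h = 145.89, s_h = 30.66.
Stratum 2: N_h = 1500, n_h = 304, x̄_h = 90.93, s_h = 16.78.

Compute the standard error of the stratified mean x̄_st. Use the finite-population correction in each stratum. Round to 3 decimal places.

V̂(x̄_st) = Σ W_h² (1 − n_h/N_h) s_h²/n_h, with W_h = N_h/N and N = 6400:
  stratum 1: (4900/6400)²·(1 − 1197/4900)·30.66²/1197 = 0.347888
  stratum 2: (1500/6400)²·(1 − 304/1500)·16.78²/304 = 0.040567
V̂(x̄_st) = 0.388455
SE(x̄_st) = √0.388455 = 0.623262

SE(x̄_st) ≈ 0.623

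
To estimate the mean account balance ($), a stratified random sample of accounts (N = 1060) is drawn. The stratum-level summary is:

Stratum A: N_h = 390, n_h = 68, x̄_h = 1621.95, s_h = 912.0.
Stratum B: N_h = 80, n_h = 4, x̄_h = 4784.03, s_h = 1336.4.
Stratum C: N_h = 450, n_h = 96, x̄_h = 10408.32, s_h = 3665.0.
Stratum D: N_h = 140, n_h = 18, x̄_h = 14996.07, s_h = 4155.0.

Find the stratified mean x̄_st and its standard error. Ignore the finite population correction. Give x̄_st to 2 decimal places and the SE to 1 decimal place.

x̄_st = Σ W_h x̄_h = (390·1621.95 + 80·4784.03 + 450·10408.32 + 140·14996.07)/1060 = 7357.05349
V̂(x̄_st) = Σ W_h² s_h²/n_h, with W_h = N_h/N and N = 1060:
  stratum A: (390/1060)²·912.0²/68 = 1655.76
  stratum B: (80/1060)²·1336.4²/4 = 2543.2
  stratum C: (450/1060)²·3665.0²/96 = 25216.8
  stratum D: (140/1060)²·4155.0²/18 = 16730.7
V̂(x̄_st) = 46146.5
SE(x̄_st) = √46146.5 = 214.817

x̄_st ≈ 7357.05, SE ≈ 214.8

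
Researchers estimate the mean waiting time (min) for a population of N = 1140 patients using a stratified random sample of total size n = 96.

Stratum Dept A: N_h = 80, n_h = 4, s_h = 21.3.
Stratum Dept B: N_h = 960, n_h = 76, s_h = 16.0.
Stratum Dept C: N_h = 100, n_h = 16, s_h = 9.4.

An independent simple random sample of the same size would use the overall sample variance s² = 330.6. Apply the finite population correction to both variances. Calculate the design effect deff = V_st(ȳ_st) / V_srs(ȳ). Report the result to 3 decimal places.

V̂(ȳ_st) = Σ W_h² (1 − n_h/N_h) s_h²/n_h, with W_h = N_h/N and N = 1140:
  stratum Dept A: (80/1140)²·(1 − 4/80)·21.3²/4 = 0.530632
  stratum Dept B: (960/1140)²·(1 − 76/960)·16.0²/76 = 2.19958
  stratum Dept C: (100/1140)²·(1 − 16/100)·9.4²/16 = 0.0356948
V_st = 2.76591
V_srs = (1 − 96/1140)·330.6/96 = 3.15375
deff = V_st / V_srs = 2.76591/3.15375 = 0.8770

deff ≈ 0.877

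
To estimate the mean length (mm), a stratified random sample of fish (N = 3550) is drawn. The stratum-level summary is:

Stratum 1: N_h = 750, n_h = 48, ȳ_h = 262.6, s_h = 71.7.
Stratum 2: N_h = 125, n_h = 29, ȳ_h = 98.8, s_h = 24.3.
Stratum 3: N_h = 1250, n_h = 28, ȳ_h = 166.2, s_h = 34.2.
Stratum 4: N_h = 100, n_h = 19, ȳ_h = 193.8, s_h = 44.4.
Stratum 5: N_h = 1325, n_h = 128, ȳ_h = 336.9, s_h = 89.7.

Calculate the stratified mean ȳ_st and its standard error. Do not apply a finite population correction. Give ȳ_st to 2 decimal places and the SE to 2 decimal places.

ȳ_st = Σ W_h ȳ_h = (750·262.6 + 125·98.8 + 1250·166.2 + 100·193.8 + 1325·336.9)/3550 = 248.68239
V̂(ȳ_st) = Σ W_h² s_h²/n_h, with W_h = N_h/N and N = 3550:
  stratum 1: (750/3550)²·71.7²/48 = 4.78039
  stratum 2: (125/3550)²·24.3²/29 = 0.0252451
  stratum 3: (1250/3550)²·34.2²/28 = 5.17914
  stratum 4: (100/3550)²·44.4²/19 = 0.0823295
  stratum 5: (1325/3550)²·89.7²/128 = 8.75689
V̂(ȳ_st) = 18.824
SE(ȳ_st) = √18.824 = 4.33866

ȳ_st ≈ 248.68, SE ≈ 4.34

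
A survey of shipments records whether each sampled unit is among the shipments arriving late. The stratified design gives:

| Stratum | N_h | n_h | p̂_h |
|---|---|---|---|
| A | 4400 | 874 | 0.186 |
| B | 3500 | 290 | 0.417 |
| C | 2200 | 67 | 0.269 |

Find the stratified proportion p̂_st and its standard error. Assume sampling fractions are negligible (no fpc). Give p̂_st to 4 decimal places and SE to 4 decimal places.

p̂_st ≈ 0.2841, SE ≈ 0.0166

N = 10100; stratum weights W_h = N_h/N.
p̂_st = Σ W_h p̂_h = (4400·0.186 + 3500·0.417 + 2200·0.269)/10100 = 0.28413
V̂(p̂_st) = Σ W_h² p̂_h(1−p̂_h)/(n_h−1):
  stratum A: (4400/10100)²·0.186·0.814/873 = 3.29144e-05
  stratum B: (3500/10100)²·0.417·0.583/289 = 0.000101018
  stratum C: (2200/10100)²·0.269·0.731/66 = 0.000141361
V̂(p̂_st) = 0.000275293; SE = √V̂ = 0.016592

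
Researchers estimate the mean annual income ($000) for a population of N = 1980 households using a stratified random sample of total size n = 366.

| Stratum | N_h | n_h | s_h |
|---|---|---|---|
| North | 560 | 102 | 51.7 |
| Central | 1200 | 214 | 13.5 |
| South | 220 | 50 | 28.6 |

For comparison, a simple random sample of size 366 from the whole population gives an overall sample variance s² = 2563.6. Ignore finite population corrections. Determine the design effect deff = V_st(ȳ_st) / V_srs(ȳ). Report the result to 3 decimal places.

V̂(ȳ_st) = Σ W_h² s_h²/n_h, with W_h = N_h/N and N = 1980:
  stratum North: (560/1980)²·51.7²/102 = 2.09617
  stratum Central: (1200/1980)²·13.5²/214 = 0.312814
  stratum South: (220/1980)²·28.6²/50 = 0.201965
V_st = 2.61095
V_srs = s²/n = 2563.6/366 = 7.00437
deff = V_st / V_srs = 2.61095/7.00437 = 0.3728

deff ≈ 0.373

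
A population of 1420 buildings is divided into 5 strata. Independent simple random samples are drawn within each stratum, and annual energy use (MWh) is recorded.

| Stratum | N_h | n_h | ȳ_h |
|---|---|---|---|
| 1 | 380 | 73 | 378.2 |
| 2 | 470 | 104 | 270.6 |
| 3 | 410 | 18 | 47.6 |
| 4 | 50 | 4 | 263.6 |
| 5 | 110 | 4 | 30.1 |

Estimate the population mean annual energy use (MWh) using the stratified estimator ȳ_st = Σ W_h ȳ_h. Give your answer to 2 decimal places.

N = Σ N_h = 1420. Stratum weights W_h = N_h/N.
ȳ_st = (380·378.2 + 470·270.6 + 410·47.6 + 50·263.6 + 110·30.1) / 1420 = 216.1303

ȳ_st ≈ 216.13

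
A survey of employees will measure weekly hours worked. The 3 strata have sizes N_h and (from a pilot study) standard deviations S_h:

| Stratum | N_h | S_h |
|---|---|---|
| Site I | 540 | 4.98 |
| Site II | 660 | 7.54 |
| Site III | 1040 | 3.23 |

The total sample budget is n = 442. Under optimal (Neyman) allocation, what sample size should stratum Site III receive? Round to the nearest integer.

135

Neyman allocation: n_h = n · N_h S_h / Σ N_i S_i, with n = 442.
  stratum Site I: N_h·S_h = 540·4.98 = 2689.20
  stratum Site II: N_h·S_h = 660·7.54 = 4976.40
  stratum Site III: N_h·S_h = 1040·3.23 = 3359.20
Σ N_h S_h = 11024.80
n for stratum Site III = 442·3359.20/11024.80 = 134.675 → 135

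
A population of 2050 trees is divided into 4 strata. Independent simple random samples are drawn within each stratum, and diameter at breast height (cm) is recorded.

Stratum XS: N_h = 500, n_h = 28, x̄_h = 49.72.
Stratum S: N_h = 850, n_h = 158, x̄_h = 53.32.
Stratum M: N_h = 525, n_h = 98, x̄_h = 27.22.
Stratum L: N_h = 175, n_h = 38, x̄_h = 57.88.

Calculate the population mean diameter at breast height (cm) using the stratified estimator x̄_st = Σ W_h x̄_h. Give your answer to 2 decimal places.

N = Σ N_h = 2050. Stratum weights W_h = N_h/N.
x̄_st = (500·49.72 + 850·53.32 + 525·27.22 + 175·57.88) / 2050 = 46.1471

x̄_st ≈ 46.15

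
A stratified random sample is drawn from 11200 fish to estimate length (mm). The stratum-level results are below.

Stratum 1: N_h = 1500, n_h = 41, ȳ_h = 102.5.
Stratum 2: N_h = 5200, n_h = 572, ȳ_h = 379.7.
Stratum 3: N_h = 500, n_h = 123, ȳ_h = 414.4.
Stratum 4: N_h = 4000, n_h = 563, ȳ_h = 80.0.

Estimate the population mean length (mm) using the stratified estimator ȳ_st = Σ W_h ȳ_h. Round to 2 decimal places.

ȳ_st ≈ 237.09

N = Σ N_h = 11200. Stratum weights W_h = N_h/N.
ȳ_st = (1500·102.5 + 5200·379.7 + 500·414.4 + 4000·80.0) / 11200 = 237.0884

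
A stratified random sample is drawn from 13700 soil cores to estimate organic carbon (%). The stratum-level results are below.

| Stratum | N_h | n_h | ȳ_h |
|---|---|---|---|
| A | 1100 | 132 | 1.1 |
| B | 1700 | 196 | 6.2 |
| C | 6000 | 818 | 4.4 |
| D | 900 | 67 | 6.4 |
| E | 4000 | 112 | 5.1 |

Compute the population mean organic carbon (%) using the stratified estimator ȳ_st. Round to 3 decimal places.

ȳ_st ≈ 4.694

N = Σ N_h = 13700. Stratum weights W_h = N_h/N.
ȳ_st = (1100·1.1 + 1700·6.2 + 6000·4.4 + 900·6.4 + 4000·5.1) / 13700 = 4.69416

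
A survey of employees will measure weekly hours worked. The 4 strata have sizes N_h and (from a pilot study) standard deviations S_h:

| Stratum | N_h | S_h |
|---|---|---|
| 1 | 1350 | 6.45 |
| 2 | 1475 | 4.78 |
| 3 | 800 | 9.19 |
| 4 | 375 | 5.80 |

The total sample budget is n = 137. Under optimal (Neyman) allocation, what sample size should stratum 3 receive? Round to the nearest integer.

40

Neyman allocation: n_h = n · N_h S_h / Σ N_i S_i, with n = 137.
  stratum 1: N_h·S_h = 1350·6.45 = 8707.50
  stratum 2: N_h·S_h = 1475·4.78 = 7050.50
  stratum 3: N_h·S_h = 800·9.19 = 7352.00
  stratum 4: N_h·S_h = 375·5.80 = 2175.00
Σ N_h S_h = 25285.00
n for stratum 3 = 137·7352.00/25285.00 = 39.835 → 40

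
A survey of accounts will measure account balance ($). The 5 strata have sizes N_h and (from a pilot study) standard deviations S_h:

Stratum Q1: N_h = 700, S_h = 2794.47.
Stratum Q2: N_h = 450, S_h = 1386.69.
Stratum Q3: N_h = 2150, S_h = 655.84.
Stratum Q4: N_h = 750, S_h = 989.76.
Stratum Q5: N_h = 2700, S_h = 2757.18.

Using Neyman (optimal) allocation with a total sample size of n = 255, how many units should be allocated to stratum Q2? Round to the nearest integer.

13

Neyman allocation: n_h = n · N_h S_h / Σ N_i S_i, with n = 255.
  stratum Q1: N_h·S_h = 700·2794.47 = 1956129.00
  stratum Q2: N_h·S_h = 450·1386.69 = 624010.50
  stratum Q3: N_h·S_h = 2150·655.84 = 1410056.00
  stratum Q4: N_h·S_h = 750·989.76 = 742320.00
  stratum Q5: N_h·S_h = 2700·2757.18 = 7444386.00
Σ N_h S_h = 12176901.50
n for stratum Q2 = 255·624010.50/12176901.50 = 13.068 → 13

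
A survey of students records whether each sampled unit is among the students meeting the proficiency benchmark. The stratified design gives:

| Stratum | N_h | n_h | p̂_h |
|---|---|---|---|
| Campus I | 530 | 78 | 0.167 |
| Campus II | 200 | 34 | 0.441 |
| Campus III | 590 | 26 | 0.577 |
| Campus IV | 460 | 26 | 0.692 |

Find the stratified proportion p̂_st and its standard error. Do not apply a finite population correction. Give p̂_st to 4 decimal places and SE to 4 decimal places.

N = 1780; stratum weights W_h = N_h/N.
p̂_st = Σ W_h p̂_h = (530·0.167 + 200·0.441 + 590·0.577 + 460·0.692)/1780 = 0.46936
V̂(p̂_st) = Σ W_h² p̂_h(1−p̂_h)/(n_h−1):
  stratum Campus I: (530/1780)²·0.167·0.833/77 = 0.00016017
  stratum Campus II: (200/1780)²·0.441·0.559/33 = 9.43097e-05
  stratum Campus III: (590/1780)²·0.577·0.423/25 = 0.00107261
  stratum Campus IV: (460/1780)²·0.692·0.308/25 = 0.000569367
V̂(p̂_st) = 0.00189645; SE = √V̂ = 0.0435483

p̂_st ≈ 0.4694, SE ≈ 0.0435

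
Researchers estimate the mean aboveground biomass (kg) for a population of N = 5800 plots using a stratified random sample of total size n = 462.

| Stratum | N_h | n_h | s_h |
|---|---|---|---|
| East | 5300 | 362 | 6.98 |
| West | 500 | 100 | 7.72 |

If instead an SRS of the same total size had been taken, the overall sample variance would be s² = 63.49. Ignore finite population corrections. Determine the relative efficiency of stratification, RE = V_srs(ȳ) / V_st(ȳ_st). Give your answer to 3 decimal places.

RE ≈ 1.176

V̂(ȳ_st) = Σ W_h² s_h²/n_h, with W_h = N_h/N and N = 5800:
  stratum East: (5300/5800)²·6.98²/362 = 0.112382
  stratum West: (500/5800)²·7.72²/100 = 0.00442913
V_st = 0.116811
V_srs = s²/n = 63.49/462 = 0.137424
Relative efficiency = V_srs / V_st = 0.137424/0.116811 = 1.1765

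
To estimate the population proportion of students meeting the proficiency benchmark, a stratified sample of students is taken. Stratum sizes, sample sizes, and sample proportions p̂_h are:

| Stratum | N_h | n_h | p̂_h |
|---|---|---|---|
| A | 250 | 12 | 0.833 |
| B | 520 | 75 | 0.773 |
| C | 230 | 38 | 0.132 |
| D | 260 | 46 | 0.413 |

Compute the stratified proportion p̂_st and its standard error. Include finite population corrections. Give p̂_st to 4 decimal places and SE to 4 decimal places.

p̂_st ≈ 0.5936, SE ≈ 0.0331

N = 1260; stratum weights W_h = N_h/N.
p̂_st = Σ W_h p̂_h = (250·0.833 + 520·0.773 + 230·0.132 + 260·0.413)/1260 = 0.59361
V̂(p̂_st) = Σ W_h² (1 − n_h/N_h) p̂_h(1−p̂_h)/(n_h−1):
  stratum A: (250/1260)²·(1 − 12/250)·0.833·0.167/11 = 0.000473963
  stratum B: (520/1260)²·(1 − 75/520)·0.773·0.227/74 = 0.000345618
  stratum C: (230/1260)²·(1 − 38/230)·0.132·0.868/37 = 8.6135e-05
  stratum D: (260/1260)²·(1 − 46/260)·0.413·0.587/45 = 0.000188809
V̂(p̂_st) = 0.00109452; SE = √V̂ = 0.0330836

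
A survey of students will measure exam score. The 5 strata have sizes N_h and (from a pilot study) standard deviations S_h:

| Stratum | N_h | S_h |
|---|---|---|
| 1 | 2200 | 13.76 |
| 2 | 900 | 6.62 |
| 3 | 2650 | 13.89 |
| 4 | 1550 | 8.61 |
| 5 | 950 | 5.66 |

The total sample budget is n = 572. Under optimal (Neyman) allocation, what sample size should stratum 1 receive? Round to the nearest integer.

189

Neyman allocation: n_h = n · N_h S_h / Σ N_i S_i, with n = 572.
  stratum 1: N_h·S_h = 2200·13.76 = 30272.00
  stratum 2: N_h·S_h = 900·6.62 = 5958.00
  stratum 3: N_h·S_h = 2650·13.89 = 36808.50
  stratum 4: N_h·S_h = 1550·8.61 = 13345.50
  stratum 5: N_h·S_h = 950·5.66 = 5377.00
Σ N_h S_h = 91761.00
n for stratum 1 = 572·30272.00/91761.00 = 188.703 → 189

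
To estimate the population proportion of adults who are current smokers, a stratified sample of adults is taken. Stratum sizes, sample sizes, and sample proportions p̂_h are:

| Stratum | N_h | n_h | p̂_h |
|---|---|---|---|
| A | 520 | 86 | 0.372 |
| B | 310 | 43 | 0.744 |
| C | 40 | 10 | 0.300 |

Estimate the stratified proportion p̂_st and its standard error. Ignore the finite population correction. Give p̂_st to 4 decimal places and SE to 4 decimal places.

p̂_st ≈ 0.5012, SE ≈ 0.0401

N = 870; stratum weights W_h = N_h/N.
p̂_st = Σ W_h p̂_h = (520·0.372 + 310·0.744 + 40·0.300)/870 = 0.50124
V̂(p̂_st) = Σ W_h² p̂_h(1−p̂_h)/(n_h−1):
  stratum A: (520/870)²·0.372·0.628/85 = 0.000981865
  stratum B: (310/870)²·0.744·0.256/42 = 0.000575769
  stratum C: (40/870)²·0.300·0.700/9 = 4.9324e-05
V̂(p̂_st) = 0.00160696; SE = √V̂ = 0.0400869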